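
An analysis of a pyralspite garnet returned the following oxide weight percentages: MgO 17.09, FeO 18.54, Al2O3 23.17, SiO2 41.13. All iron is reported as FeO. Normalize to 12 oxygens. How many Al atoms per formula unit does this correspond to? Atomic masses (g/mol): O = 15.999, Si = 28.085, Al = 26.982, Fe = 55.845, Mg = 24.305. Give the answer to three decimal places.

MgO: 17.09/40.304 = 0.42403 mol → 0.42403 mol Mg, 0.42403 mol O.
FeO: 18.54/71.844 = 0.25806 mol → 0.25806 mol Fe, 0.25806 mol O.
Al2O3: 23.17/101.961 = 0.22724 mol → 0.45448 mol Al, 0.68172 mol O.
SiO2: 41.13/60.083 = 0.68455 mol → 0.68455 mol Si, 1.36910 mol O.
Total oxygen = 2.73291 mol. Normalization factor = 12/2.73291 = 4.39092.
Al per 12 O = 0.45448 × 4.39092 = 1.996.

1.996 Al apfu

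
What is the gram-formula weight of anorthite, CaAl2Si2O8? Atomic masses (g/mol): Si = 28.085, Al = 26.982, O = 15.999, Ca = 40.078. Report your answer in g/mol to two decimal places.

278.20 g/mol

M = 1(40.078) + 2(26.982) + 2(28.085) + 8(15.999)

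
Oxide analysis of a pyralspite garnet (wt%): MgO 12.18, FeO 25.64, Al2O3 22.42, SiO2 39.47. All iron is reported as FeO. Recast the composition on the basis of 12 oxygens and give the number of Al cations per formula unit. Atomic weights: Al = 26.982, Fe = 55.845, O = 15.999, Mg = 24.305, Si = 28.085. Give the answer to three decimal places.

2.005 Al apfu

MgO: 12.18/40.304 = 0.30220 mol → 0.30220 mol Mg, 0.30220 mol O.
FeO: 25.64/71.844 = 0.35688 mol → 0.35688 mol Fe, 0.35688 mol O.
Al2O3: 22.42/101.961 = 0.21989 mol → 0.43978 mol Al, 0.65967 mol O.
SiO2: 39.47/60.083 = 0.65692 mol → 0.65692 mol Si, 1.31384 mol O.
Total oxygen = 2.63259 mol. Normalization factor = 12/2.63259 = 4.55825.
Al per 12 O = 0.43978 × 4.55825 = 2.005.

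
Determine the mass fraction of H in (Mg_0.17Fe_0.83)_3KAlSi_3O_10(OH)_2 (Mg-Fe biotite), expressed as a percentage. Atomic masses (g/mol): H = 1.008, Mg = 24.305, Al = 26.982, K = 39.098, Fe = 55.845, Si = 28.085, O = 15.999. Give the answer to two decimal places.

Formula mass = 0.51×24.305 + 2.49×55.845 + 1×39.098 + 1×26.982 + 3×28.085 + 12×15.999 + 2×1.008 = 495.789 g/mol, of which 2.016 g is H.
So H makes up 2.016/495.789 = 0.0041 of the mass, i.e. 0.41%.

0.41 wt%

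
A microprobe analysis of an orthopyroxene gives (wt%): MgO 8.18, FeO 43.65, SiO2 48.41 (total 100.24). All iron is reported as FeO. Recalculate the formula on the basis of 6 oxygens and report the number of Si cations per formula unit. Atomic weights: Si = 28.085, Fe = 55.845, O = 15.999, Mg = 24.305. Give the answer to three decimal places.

1.996 Si apfu

8.18 wt% MgO ÷ 40.304 g/mol = 0.20296 mol, giving 0.20296 Mg and 0.20296 O.
43.65 wt% FeO ÷ 71.844 g/mol = 0.60757 mol, giving 0.60757 Fe and 0.60757 O.
48.41 wt% SiO2 ÷ 60.083 g/mol = 0.80572 mol, giving 0.80572 Si and 1.61144 O.
Oxygen sums to 2.42197; scaling by 6/2.42197 = 2.47732 puts the formula on 6 O.
Si: 0.80572 × 2.47732 = 1.996 atoms per formula unit.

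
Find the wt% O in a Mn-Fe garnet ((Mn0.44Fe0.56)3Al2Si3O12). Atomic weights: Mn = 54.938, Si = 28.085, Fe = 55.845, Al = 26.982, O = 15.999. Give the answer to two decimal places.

38.66 mass %

Molar mass of (Mn0.44Fe0.56)3Al2Si3O12: 1.32×54.938 + 1.68×55.845 + 2×26.982 + 3×28.085 + 12×15.999 = 496.545 g/mol.
Mass of O per formula unit: 12 × 15.999 = 191.988 g.
Weight fraction O = 191.988 / 496.545 = 0.3866.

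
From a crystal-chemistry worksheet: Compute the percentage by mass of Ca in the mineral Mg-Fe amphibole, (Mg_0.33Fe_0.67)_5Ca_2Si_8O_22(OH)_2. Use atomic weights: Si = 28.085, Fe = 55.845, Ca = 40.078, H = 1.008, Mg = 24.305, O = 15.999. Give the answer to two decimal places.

8.73 wt%

M((Mg_0.33Fe_0.67)_5Ca_2Si_8O_22(OH)_2) = 918.012 g/mol.
Ca contributes 2 × 40.078 = 80.156 g per mole.
80.156/918.012 = 0.0873 → 8.73%.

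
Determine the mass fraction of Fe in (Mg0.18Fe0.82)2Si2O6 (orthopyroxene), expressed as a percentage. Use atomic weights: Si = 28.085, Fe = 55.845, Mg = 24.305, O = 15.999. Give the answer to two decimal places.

M((Mg0.18Fe0.82)2Si2O6) = 252.500 g/mol.
Fe contributes 1.64 × 55.845 = 91.586 g per mole.
91.586/252.500 = 0.3627 → 36.27%.

36.27 mass %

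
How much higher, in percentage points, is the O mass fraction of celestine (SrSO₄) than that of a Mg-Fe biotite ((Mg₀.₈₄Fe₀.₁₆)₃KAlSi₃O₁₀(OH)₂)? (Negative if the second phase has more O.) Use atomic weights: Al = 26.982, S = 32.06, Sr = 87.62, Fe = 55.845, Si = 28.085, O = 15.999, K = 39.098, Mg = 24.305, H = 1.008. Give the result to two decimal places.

-9.56 percentage points

First mineral: 63.996 g O in 183.676 g formula = 34.84 wt% O.
Second mineral: 191.988 g O in 432.393 g formula = 44.40 wt% O.
34.84% − 44.40% gives a difference of -9.56 percentage points.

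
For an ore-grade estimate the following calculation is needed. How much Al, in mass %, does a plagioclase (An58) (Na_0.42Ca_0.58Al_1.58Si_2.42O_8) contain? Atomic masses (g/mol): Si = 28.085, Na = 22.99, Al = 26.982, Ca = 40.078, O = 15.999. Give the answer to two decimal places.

Molar mass of Na_0.42Ca_0.58Al_1.58Si_2.42O_8: 0.42*22.99 + 0.58*40.078 + 1.58*26.982 + 2.42*28.085 + 8*15.999 = 271.490 g/mol.
Mass of Al per formula unit: 1.58 × 26.982 = 42.632 g.
Weight fraction Al = 42.632 / 271.490 = 0.1570.

15.70 mass %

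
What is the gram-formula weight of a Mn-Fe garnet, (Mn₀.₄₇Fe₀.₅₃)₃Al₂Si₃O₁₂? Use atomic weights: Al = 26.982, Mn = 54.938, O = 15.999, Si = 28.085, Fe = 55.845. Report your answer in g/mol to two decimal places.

The formula mass is the sum 1.41*54.938 + 1.59*55.845 + 2*26.982 + 3*28.085 + 12*15.999.

496.46 g/mol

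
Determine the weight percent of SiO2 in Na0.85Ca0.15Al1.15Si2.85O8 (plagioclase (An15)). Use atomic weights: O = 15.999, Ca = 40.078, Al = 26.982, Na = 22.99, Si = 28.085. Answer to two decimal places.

Formula mass = 264.617 g/mol.
2.85 Si → 2.8500 mol SiO2 per formula unit; M(SiO2) = 60.083, so SiO2 mass = 171.237 g.
171.237/264.617 × 100 = 64.71 wt%.

64.71 wt%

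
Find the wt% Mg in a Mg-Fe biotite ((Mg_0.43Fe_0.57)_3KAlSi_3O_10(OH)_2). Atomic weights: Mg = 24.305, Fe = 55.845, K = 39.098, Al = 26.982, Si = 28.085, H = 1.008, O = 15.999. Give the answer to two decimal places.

Formula mass = 1.29*24.305 + 1.71*55.845 + 1*39.098 + 1*26.982 + 3*28.085 + 12*15.999 + 2*1.008 = 471.187 g/mol, of which 31.353 g is Mg.
So Mg makes up 31.353/471.187 = 0.0665 of the mass, i.e. 6.65%.

6.65 weight percent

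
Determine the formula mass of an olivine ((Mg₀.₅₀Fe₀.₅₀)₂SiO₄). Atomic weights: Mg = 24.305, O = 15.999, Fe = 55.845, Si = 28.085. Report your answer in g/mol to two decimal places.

172.23 g/mol

M = 1(24.305) + 1(55.845) + 1(28.085) + 4(15.999)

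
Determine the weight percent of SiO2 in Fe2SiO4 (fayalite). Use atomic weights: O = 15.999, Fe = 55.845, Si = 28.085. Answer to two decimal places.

29.49 wt%

Formula mass = 203.771 g/mol.
1 Si → 1.0000 mol SiO2 per formula unit; M(SiO2) = 60.083, so SiO2 mass = 60.083 g.
60.083/203.771 × 100 = 29.49 wt%.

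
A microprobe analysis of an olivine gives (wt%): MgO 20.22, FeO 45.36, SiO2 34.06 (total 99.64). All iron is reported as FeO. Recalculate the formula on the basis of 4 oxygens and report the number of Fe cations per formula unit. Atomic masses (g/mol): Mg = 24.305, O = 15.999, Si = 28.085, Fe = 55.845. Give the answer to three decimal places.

1.114 Fe apfu

MgO: 20.22/40.304 = 0.50169 mol → 0.50169 mol Mg, 0.50169 mol O.
FeO: 45.36/71.844 = 0.63137 mol → 0.63137 mol Fe, 0.63137 mol O.
SiO2: 34.06/60.083 = 0.56688 mol → 0.56688 mol Si, 1.13376 mol O.
Total oxygen = 2.26682 mol. Normalization factor = 4/2.26682 = 1.76459.
Fe per 4 O = 0.63137 × 1.76459 = 1.114.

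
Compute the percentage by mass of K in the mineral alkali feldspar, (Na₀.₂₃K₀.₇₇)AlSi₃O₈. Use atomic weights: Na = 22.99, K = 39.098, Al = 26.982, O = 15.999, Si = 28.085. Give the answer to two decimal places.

Molar mass of (Na₀.₂₃K₀.₇₇)AlSi₃O₈: 0.23·22.99 + 0.77·39.098 + 1·26.982 + 3·28.085 + 8·15.999 = 274.622 g/mol.
Mass of K per formula unit: 0.77 × 39.098 = 30.105 g.
Weight fraction K = 30.105 / 274.622 = 0.1096.

10.96 wt%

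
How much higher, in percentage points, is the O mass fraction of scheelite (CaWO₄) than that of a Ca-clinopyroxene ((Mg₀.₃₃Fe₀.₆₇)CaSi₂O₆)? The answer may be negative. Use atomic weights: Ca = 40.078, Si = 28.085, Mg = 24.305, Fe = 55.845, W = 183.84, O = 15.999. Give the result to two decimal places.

-18.16 percentage points

First mineral: 63.996 g O in 287.914 g formula = 22.23 wt% O.
Second mineral: 95.994 g O in 237.679 g formula = 40.39 wt% O.
22.23% − 40.39% gives a difference of -18.16 percentage points.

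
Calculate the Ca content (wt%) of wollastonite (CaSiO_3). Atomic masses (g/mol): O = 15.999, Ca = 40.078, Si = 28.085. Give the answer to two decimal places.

34.50 wt%

Molar mass of CaSiO_3: 1×40.078 + 1×28.085 + 3×15.999 = 116.160 g/mol.
Mass of Ca per formula unit: 1 × 40.078 = 40.078 g.
Weight fraction Ca = 40.078 / 116.160 = 0.3450.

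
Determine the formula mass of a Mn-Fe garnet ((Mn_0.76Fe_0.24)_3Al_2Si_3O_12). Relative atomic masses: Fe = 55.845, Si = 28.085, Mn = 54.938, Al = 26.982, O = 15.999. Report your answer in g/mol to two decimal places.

The formula mass is the sum 2.28×54.938 + 0.72×55.845 + 2×26.982 + 3×28.085 + 12×15.999.

495.67 g/mol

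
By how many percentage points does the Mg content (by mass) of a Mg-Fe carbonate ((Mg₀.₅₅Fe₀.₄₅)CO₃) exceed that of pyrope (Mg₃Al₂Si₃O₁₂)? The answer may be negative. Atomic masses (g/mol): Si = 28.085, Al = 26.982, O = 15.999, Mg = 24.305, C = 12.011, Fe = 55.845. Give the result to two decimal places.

-4.52 percentage points

First mineral: 13.368 g Mg in 98.506 g formula = 13.57 wt% Mg.
Second mineral: 72.915 g Mg in 403.122 g formula = 18.09 wt% Mg.
13.57% − 18.09% gives a difference of -4.52 percentage points.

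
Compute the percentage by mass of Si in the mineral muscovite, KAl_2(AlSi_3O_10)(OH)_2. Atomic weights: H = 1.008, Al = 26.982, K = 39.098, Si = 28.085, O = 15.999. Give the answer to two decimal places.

21.15 wt%

M(KAl_2(AlSi_3O_10)(OH)_2) = 398.303 g/mol.
Si contributes 3 × 28.085 = 84.255 g per mole.
84.255/398.303 = 0.2115 → 21.15%.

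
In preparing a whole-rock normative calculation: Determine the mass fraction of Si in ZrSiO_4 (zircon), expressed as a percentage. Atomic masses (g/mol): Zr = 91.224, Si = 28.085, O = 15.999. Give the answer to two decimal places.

15.32 wt%

Formula mass = 1·91.224 + 1·28.085 + 4·15.999 = 183.305 g/mol, of which 28.085 g is Si.
So Si makes up 28.085/183.305 = 0.1532 of the mass, i.e. 15.32%.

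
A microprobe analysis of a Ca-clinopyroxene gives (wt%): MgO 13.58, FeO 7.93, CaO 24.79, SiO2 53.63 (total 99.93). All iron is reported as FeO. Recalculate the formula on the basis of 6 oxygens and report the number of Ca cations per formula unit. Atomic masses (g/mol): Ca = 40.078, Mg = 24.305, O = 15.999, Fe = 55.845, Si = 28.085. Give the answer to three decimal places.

0.992 Ca apfu

MgO (M=40.304): mol = 0.33694; Mg = 0.33694, O = 0.33694.
FeO (M=71.844): mol = 0.11038; Fe = 0.11038, O = 0.11038.
CaO (M=56.077): mol = 0.44207; Ca = 0.44207, O = 0.44207.
SiO2 (M=60.083): mol = 0.89260; Si = 0.89260, O = 1.78520.
ΣO = 2.67459; factor = 6/ΣO = 2.24333.
Ca apfu = 0.44207 × 2.24333 = 0.992.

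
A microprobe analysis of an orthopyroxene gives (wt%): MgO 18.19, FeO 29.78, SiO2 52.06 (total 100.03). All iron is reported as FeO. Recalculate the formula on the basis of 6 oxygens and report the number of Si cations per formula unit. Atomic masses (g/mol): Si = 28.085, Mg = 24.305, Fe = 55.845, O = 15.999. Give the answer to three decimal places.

2.000 Si apfu

18.19 wt% MgO ÷ 40.304 g/mol = 0.45132 mol, giving 0.45132 Mg and 0.45132 O.
29.78 wt% FeO ÷ 71.844 g/mol = 0.41451 mol, giving 0.41451 Fe and 0.41451 O.
52.06 wt% SiO2 ÷ 60.083 g/mol = 0.86647 mol, giving 0.86647 Si and 1.73294 O.
Oxygen sums to 2.59877; scaling by 6/2.59877 = 2.30878 puts the formula on 6 O.
Si: 0.86647 × 2.30878 = 2.000 atoms per formula unit.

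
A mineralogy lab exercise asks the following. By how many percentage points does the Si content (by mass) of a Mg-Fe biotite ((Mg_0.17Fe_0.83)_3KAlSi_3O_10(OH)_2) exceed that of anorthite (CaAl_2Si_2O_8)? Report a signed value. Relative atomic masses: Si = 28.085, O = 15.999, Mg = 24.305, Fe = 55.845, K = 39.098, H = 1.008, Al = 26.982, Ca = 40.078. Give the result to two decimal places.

-3.20 percentage points

Si in (Mg_0.17Fe_0.83)_3KAlSi_3O_10(OH)_2: molar mass 495.789 g/mol; 3×28.085 = 84.255 g → 16.99 wt%.
Si in CaAl_2Si_2O_8: molar mass 278.204 g/mol; 2×28.085 = 56.170 g → 20.19 wt%.
Difference = 16.99 − 20.19 = -3.20 percentage points.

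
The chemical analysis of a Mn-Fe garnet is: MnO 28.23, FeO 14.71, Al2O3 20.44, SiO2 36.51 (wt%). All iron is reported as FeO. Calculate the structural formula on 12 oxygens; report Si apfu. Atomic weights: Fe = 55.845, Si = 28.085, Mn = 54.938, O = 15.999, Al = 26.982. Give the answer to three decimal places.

MnO (M=70.937): mol = 0.39796; Mn = 0.39796, O = 0.39796.
FeO (M=71.844): mol = 0.20475; Fe = 0.20475, O = 0.20475.
Al2O3 (M=101.961): mol = 0.20047; Al = 0.40094, O = 0.60141.
SiO2 (M=60.083): mol = 0.60766; Si = 0.60766, O = 1.21532.
ΣO = 2.41944; factor = 12/ΣO = 4.95983.
Si apfu = 0.60766 × 4.95983 = 3.014.

3.014 Si apfu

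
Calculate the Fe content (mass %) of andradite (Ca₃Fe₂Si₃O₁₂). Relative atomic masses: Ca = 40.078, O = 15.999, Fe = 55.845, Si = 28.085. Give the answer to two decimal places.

21.98 mass %

Formula mass = 3×40.078 + 2×55.845 + 3×28.085 + 12×15.999 = 508.167 g/mol, of which 111.690 g is Fe.
So Fe makes up 111.690/508.167 = 0.2198 of the mass, i.e. 21.98%.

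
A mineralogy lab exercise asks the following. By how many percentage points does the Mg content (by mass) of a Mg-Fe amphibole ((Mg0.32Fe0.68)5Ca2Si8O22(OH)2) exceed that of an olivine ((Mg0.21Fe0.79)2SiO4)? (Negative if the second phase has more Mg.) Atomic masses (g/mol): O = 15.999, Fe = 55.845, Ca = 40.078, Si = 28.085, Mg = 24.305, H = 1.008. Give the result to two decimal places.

-1.13 percentage points

Mg in (Mg0.32Fe0.68)5Ca2Si8O22(OH)2: molar mass 919.589 g/mol; 1.60×24.305 = 38.888 g → 4.23 wt%.
Mg in (Mg0.21Fe0.79)2SiO4: molar mass 190.524 g/mol; 0.42×24.305 = 10.208 g → 5.36 wt%.
Difference = 4.23 − 5.36 = -1.13 percentage points.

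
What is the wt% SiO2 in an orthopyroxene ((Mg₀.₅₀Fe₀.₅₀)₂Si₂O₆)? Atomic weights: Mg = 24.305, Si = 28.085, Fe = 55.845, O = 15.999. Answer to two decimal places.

51.73 wt%

Molar mass of (Mg₀.₅₀Fe₀.₅₀)₂Si₂O₆ = 1×24.305 + 1×55.845 + 2×28.085 + 6×15.999 = 232.314 g/mol.
Each formula unit contains 2 Si, equivalent to 2/1 = 2.0000 mol SiO2.
M(SiO2) = 1×28.085 + 2×15.999 = 60.083 g/mol.
Mass of SiO2 per formula unit = 2.0000 × 60.083 = 120.166 g.
SiO2 wt% = 120.166 / 232.314 × 100 = 51.73%.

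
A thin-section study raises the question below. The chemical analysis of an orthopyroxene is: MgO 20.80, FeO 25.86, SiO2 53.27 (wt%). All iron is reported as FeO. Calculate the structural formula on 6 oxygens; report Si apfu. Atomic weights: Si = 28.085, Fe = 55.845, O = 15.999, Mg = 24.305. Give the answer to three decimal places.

2.008 Si apfu

MgO (M=40.304): mol = 0.51608; Mg = 0.51608, O = 0.51608.
FeO (M=71.844): mol = 0.35995; Fe = 0.35995, O = 0.35995.
SiO2 (M=60.083): mol = 0.88661; Si = 0.88661, O = 1.77322.
ΣO = 2.64925; factor = 6/ΣO = 2.26479.
Si apfu = 0.88661 × 2.26479 = 2.008.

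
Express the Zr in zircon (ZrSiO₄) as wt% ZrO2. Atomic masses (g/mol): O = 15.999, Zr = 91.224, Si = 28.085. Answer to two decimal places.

67.22 wt%

M(ZrSiO₄) = 183.305 g/mol; M(ZrO2) = 123.222 g/mol.
Moles ZrO2 per formula unit = 1 Zr ÷ 1 = 1.0000.
ZrO2 fraction = (1.0000 × 123.222) / 183.305 = 123.222/183.305 = 0.6722.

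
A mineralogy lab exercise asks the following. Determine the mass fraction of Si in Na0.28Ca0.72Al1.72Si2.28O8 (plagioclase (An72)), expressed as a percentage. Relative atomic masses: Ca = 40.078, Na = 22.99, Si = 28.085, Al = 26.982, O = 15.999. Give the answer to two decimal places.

23.39 wt%

M(Na0.28Ca0.72Al1.72Si2.28O8) = 273.728 g/mol.
Si contributes 2.28 × 28.085 = 64.034 g per mole.
64.034/273.728 = 0.2339 → 23.39%.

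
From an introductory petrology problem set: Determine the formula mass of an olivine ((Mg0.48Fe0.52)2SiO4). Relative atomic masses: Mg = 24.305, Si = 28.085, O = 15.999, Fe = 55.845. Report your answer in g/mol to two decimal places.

M = 0.96×24.305 + 1.04×55.845 + 1×28.085 + 4×15.999

173.49 g/mol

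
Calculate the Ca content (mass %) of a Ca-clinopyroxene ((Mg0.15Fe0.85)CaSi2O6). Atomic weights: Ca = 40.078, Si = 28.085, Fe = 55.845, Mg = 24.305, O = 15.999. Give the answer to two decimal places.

16.47 mass %

Formula mass = 0.15·24.305 + 0.85·55.845 + 1·40.078 + 2·28.085 + 6·15.999 = 243.356 g/mol, of which 40.078 g is Ca.
So Ca makes up 40.078/243.356 = 0.1647 of the mass, i.e. 16.47%.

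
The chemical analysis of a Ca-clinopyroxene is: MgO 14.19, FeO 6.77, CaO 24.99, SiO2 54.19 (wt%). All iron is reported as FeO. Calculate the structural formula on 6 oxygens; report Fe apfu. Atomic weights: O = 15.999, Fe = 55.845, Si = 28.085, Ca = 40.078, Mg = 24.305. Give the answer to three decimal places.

0.210 Fe apfu

MgO: 14.19/40.304 = 0.35207 mol → 0.35207 mol Mg, 0.35207 mol O.
FeO: 6.77/71.844 = 0.09423 mol → 0.09423 mol Fe, 0.09423 mol O.
CaO: 24.99/56.077 = 0.44564 mol → 0.44564 mol Ca, 0.44564 mol O.
SiO2: 54.19/60.083 = 0.90192 mol → 0.90192 mol Si, 1.80384 mol O.
Total oxygen = 2.69578 mol. Normalization factor = 6/2.69578 = 2.22570.
Fe per 6 O = 0.09423 × 2.22570 = 0.210.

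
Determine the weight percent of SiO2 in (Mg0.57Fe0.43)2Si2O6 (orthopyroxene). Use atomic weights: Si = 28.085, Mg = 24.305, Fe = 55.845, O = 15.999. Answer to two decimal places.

52.73 wt%

Formula mass = 227.898 g/mol.
2 Si → 2.0000 mol SiO2 per formula unit; M(SiO2) = 60.083, so SiO2 mass = 120.166 g.
120.166/227.898 × 100 = 52.73 wt%.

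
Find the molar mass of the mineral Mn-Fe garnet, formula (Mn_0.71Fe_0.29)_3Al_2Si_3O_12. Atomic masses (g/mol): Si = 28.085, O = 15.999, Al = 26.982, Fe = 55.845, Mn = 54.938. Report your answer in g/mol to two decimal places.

495.81 g/mol

The formula mass is the sum 2.13*54.938 + 0.87*55.845 + 2*26.982 + 3*28.085 + 12*15.999.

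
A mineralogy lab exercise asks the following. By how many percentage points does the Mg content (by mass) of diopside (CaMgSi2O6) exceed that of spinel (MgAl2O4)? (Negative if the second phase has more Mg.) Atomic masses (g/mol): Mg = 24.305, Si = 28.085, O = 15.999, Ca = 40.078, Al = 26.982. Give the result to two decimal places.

Mg in CaMgSi2O6: molar mass 216.547 g/mol; 1×24.305 = 24.305 g → 11.22 wt%.
Mg in MgAl2O4: molar mass 142.265 g/mol; 1×24.305 = 24.305 g → 17.08 wt%.
Difference = 11.22 − 17.08 = -5.86 percentage points.

-5.86 percentage points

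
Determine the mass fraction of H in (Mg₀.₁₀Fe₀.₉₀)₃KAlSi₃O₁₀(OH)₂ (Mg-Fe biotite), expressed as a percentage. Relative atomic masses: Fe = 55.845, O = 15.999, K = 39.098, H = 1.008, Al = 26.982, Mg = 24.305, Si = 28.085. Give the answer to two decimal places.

0.40 weight percent

M((Mg₀.₁₀Fe₀.₉₀)₃KAlSi₃O₁₀(OH)₂) = 502.412 g/mol.
H contributes 2 × 1.008 = 2.016 g per mole.
2.016/502.412 = 0.0040 → 0.40%.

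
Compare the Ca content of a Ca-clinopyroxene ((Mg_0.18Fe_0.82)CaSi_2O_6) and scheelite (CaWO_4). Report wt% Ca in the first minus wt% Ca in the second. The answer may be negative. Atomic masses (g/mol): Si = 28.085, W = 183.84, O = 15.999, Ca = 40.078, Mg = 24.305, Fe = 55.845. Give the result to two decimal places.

Ca in (Mg_0.18Fe_0.82)CaSi_2O_6: molar mass 242.410 g/mol; 1×40.078 = 40.078 g → 16.53 wt%.
Ca in CaWO_4: molar mass 287.914 g/mol; 1×40.078 = 40.078 g → 13.92 wt%.
Difference = 16.53 − 13.92 = 2.61 percentage points.

2.61 percentage points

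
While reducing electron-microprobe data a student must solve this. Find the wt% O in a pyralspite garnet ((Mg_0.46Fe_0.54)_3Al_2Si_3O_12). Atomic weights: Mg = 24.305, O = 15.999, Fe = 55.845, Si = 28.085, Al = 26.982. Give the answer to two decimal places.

42.27 weight percent

Formula mass = 1.38·24.305 + 1.62·55.845 + 2·26.982 + 3·28.085 + 12·15.999 = 454.217 g/mol, of which 191.988 g is O.
So O makes up 191.988/454.217 = 0.4227 of the mass, i.e. 42.27%.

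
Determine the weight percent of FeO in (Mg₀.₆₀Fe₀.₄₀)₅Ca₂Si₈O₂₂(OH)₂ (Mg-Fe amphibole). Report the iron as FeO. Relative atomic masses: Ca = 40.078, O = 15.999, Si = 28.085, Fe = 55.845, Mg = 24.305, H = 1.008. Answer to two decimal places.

M((Mg₀.₆₀Fe₀.₄₀)₅Ca₂Si₈O₂₂(OH)₂) = 875.433 g/mol; M(FeO) = 71.844 g/mol.
Moles FeO per formula unit = 2 Fe ÷ 1 = 2.0000.
FeO fraction = (2.0000 × 71.844) / 875.433 = 143.688/875.433 = 0.1641.

16.41 wt%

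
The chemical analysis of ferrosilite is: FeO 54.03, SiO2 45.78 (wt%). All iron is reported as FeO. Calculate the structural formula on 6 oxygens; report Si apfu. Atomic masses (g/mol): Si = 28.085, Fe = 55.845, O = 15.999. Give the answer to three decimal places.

FeO (M=71.844): mol = 0.75205; Fe = 0.75205, O = 0.75205.
SiO2 (M=60.083): mol = 0.76195; Si = 0.76195, O = 1.52390.
ΣO = 2.27595; factor = 6/ΣO = 2.63626.
Si apfu = 0.76195 × 2.63626 = 2.009.

2.009 Si apfu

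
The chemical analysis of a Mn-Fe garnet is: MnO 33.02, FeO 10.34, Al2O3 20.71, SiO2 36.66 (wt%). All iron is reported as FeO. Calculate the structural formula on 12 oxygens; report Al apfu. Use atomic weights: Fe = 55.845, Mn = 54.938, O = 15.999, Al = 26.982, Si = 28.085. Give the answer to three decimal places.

MnO: 33.02/70.937 = 0.46548 mol → 0.46548 mol Mn, 0.46548 mol O.
FeO: 10.34/71.844 = 0.14392 mol → 0.14392 mol Fe, 0.14392 mol O.
Al2O3: 20.71/101.961 = 0.20312 mol → 0.40624 mol Al, 0.60936 mol O.
SiO2: 36.66/60.083 = 0.61016 mol → 0.61016 mol Si, 1.22032 mol O.
Total oxygen = 2.43908 mol. Normalization factor = 12/2.43908 = 4.91989.
Al per 12 O = 0.40624 × 4.91989 = 1.999.

1.999 Al apfu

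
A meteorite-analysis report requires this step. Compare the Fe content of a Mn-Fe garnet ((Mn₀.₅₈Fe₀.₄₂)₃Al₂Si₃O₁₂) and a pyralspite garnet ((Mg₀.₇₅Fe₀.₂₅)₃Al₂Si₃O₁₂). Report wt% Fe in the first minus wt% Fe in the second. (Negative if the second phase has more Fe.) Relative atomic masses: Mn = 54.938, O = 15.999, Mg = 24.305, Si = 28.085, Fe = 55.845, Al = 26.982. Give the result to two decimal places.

4.37 percentage points

M((Mn₀.₅₈Fe₀.₄₂)₃Al₂Si₃O₁₂) = 496.164 g/mol, so wt% Fe = 70.365/496.164 × 100 = 14.18%.
M((Mg₀.₇₅Fe₀.₂₅)₃Al₂Si₃O₁₂) = 426.777 g/mol, so wt% Fe = 41.884/426.777 × 100 = 9.81%.
14.18 − 9.81 = 4.37 pp.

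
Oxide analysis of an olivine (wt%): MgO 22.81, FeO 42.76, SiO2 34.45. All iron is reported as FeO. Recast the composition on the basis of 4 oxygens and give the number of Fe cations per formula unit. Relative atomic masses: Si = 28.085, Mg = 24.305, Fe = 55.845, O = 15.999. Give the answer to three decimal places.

MgO: 22.81/40.304 = 0.56595 mol → 0.56595 mol Mg, 0.56595 mol O.
FeO: 42.76/71.844 = 0.59518 mol → 0.59518 mol Fe, 0.59518 mol O.
SiO2: 34.45/60.083 = 0.57337 mol → 0.57337 mol Si, 1.14674 mol O.
Total oxygen = 2.30787 mol. Normalization factor = 4/2.30787 = 1.73320.
Fe per 4 O = 0.59518 × 1.73320 = 1.032.

1.032 Fe apfu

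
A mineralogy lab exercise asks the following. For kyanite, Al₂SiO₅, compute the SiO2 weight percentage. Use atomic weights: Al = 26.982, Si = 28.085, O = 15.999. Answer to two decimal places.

M(Al₂SiO₅) = 162.044 g/mol; M(SiO2) = 60.083 g/mol.
Moles SiO2 per formula unit = 1 Si ÷ 1 = 1.0000.
SiO2 fraction = (1.0000 × 60.083) / 162.044 = 60.083/162.044 = 0.3708.

37.08 wt%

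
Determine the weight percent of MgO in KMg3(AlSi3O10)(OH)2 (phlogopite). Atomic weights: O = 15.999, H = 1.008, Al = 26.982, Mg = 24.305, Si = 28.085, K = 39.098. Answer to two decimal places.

Molar mass of KMg3(AlSi3O10)(OH)2 = 1·39.098 + 3·24.305 + 1·26.982 + 3·28.085 + 12·15.999 + 2·1.008 = 417.254 g/mol.
Each formula unit contains 3 Mg, equivalent to 3/1 = 3.0000 mol MgO.
M(MgO) = 1×24.305 + 1×15.999 = 40.304 g/mol.
Mass of MgO per formula unit = 3.0000 × 40.304 = 120.912 g.
MgO wt% = 120.912 / 417.254 × 100 = 28.98%.

28.98 wt%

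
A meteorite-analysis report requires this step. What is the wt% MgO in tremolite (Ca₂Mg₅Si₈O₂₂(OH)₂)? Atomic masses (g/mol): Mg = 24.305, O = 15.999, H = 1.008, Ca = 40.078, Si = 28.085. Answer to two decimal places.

24.81 wt%

M(Ca₂Mg₅Si₈O₂₂(OH)₂) = 812.353 g/mol; M(MgO) = 40.304 g/mol.
Moles MgO per formula unit = 5 Mg ÷ 1 = 5.0000.
MgO fraction = (5.0000 × 40.304) / 812.353 = 201.520/812.353 = 0.2481.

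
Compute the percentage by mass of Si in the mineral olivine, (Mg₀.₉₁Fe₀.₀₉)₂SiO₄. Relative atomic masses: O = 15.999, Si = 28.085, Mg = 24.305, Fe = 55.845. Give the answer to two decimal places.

Formula mass = 1.82×24.305 + 0.18×55.845 + 1×28.085 + 4×15.999 = 146.368 g/mol, of which 28.085 g is Si.
So Si makes up 28.085/146.368 = 0.1919 of the mass, i.e. 19.19%.

19.19 weight percent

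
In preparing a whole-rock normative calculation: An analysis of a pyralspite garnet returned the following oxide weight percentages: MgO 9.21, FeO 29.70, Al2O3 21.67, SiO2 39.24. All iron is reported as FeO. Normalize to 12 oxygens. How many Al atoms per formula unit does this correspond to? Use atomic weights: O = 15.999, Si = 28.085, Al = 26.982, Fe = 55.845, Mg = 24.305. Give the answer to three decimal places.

1.973 Al apfu

9.21 wt% MgO ÷ 40.304 g/mol = 0.22851 mol, giving 0.22851 Mg and 0.22851 O.
29.70 wt% FeO ÷ 71.844 g/mol = 0.41340 mol, giving 0.41340 Fe and 0.41340 O.
21.67 wt% Al2O3 ÷ 101.961 g/mol = 0.21253 mol, giving 0.42506 Al and 0.63759 O.
39.24 wt% SiO2 ÷ 60.083 g/mol = 0.65310 mol, giving 0.65310 Si and 1.30620 O.
Oxygen sums to 2.58570; scaling by 12/2.58570 = 4.64091 puts the formula on 12 O.
Al: 0.42506 × 4.64091 = 1.973 atoms per formula unit.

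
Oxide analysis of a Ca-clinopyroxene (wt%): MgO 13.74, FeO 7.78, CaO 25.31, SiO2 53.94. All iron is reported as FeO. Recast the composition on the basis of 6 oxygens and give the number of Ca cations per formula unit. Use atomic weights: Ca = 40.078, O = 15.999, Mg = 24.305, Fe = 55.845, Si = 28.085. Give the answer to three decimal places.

1.004 Ca apfu

13.74 wt% MgO ÷ 40.304 g/mol = 0.34091 mol, giving 0.34091 Mg and 0.34091 O.
7.78 wt% FeO ÷ 71.844 g/mol = 0.10829 mol, giving 0.10829 Fe and 0.10829 O.
25.31 wt% CaO ÷ 56.077 g/mol = 0.45134 mol, giving 0.45134 Ca and 0.45134 O.
53.94 wt% SiO2 ÷ 60.083 g/mol = 0.89776 mol, giving 0.89776 Si and 1.79552 O.
Oxygen sums to 2.69606; scaling by 6/2.69606 = 2.22547 puts the formula on 6 O.
Ca: 0.45134 × 2.22547 = 1.004 atoms per formula unit.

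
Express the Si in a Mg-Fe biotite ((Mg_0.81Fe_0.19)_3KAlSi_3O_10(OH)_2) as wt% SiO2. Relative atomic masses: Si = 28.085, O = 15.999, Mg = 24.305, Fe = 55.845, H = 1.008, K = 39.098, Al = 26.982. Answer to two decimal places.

Formula mass = 435.232 g/mol.
3 Si → 3.0000 mol SiO2 per formula unit; M(SiO2) = 60.083, so SiO2 mass = 180.249 g.
180.249/435.232 × 100 = 41.41 wt%.

41.41 wt%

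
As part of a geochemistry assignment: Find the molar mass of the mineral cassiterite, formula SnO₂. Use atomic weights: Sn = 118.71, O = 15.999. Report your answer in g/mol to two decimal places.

The formula mass is the sum 1*118.71 + 2*15.999.

150.71 g/mol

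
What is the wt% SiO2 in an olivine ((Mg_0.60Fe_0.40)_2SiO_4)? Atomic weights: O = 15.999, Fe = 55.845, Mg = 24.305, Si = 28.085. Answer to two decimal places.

36.21 wt%

Molar mass of (Mg_0.60Fe_0.40)_2SiO_4 = 1.20·24.305 + 0.80·55.845 + 1·28.085 + 4·15.999 = 165.923 g/mol.
Each formula unit contains 1 Si, equivalent to 1/1 = 1.0000 mol SiO2.
M(SiO2) = 1×28.085 + 2×15.999 = 60.083 g/mol.
Mass of SiO2 per formula unit = 1.0000 × 60.083 = 60.083 g.
SiO2 wt% = 60.083 / 165.923 × 100 = 36.21%.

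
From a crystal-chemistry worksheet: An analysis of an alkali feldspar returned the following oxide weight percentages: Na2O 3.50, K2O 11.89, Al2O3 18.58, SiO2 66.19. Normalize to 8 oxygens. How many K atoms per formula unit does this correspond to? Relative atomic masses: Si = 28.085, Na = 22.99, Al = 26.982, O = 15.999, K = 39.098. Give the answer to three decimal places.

3.50 wt% Na2O ÷ 61.979 g/mol = 0.05647 mol, giving 0.11294 Na and 0.05647 O.
11.89 wt% K2O ÷ 94.195 g/mol = 0.12623 mol, giving 0.25246 K and 0.12623 O.
18.58 wt% Al2O3 ÷ 101.961 g/mol = 0.18223 mol, giving 0.36446 Al and 0.54669 O.
66.19 wt% SiO2 ÷ 60.083 g/mol = 1.10164 mol, giving 1.10164 Si and 2.20328 O.
Oxygen sums to 2.93267; scaling by 8/2.93267 = 2.72789 puts the formula on 8 O.
K: 0.25246 × 2.72789 = 0.689 atoms per formula unit.

0.689 K apfu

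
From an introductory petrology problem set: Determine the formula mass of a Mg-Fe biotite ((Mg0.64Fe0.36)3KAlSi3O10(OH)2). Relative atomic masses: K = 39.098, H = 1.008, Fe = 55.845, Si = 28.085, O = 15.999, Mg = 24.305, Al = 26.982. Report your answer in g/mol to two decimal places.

451.32 g/mol

M = 1.92(24.305) + 1.08(55.845) + 1(39.098) + 1(26.982) + 3(28.085) + 12(15.999) + 2(1.008)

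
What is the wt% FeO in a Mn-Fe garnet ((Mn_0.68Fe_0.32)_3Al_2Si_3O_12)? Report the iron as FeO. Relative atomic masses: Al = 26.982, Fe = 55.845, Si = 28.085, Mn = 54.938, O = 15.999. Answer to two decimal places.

Formula mass = 495.892 g/mol.
0.96 Fe → 0.9600 mol FeO per formula unit; M(FeO) = 71.844, so FeO mass = 68.970 g.
68.970/495.892 × 100 = 13.91 wt%.

13.91 wt%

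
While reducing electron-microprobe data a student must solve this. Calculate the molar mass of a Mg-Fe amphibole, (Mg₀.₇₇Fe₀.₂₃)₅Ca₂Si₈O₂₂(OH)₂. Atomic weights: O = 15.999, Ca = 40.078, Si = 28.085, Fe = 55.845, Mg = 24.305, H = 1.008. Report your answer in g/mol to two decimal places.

848.62 g/mol

M = 3.85(24.305) + 1.15(55.845) + 2(40.078) + 8(28.085) + 24(15.999) + 2(1.008)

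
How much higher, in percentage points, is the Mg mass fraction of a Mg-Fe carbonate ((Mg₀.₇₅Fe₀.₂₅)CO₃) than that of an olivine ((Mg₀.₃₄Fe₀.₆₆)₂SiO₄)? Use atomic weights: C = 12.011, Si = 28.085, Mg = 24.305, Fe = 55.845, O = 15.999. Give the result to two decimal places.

10.71 percentage points

Mg in (Mg₀.₇₅Fe₀.₂₅)CO₃: molar mass 92.198 g/mol; 0.75×24.305 = 18.229 g → 19.77 wt%.
Mg in (Mg₀.₃₄Fe₀.₆₆)₂SiO₄: molar mass 182.324 g/mol; 0.68×24.305 = 16.527 g → 9.06 wt%.
Difference = 19.77 − 9.06 = 10.71 percentage points.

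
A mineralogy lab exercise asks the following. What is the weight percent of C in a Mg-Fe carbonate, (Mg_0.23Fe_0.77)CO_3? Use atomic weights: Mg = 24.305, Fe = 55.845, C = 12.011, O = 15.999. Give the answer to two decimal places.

11.06 mass %

Formula mass = 0.23·24.305 + 0.77·55.845 + 1·12.011 + 3·15.999 = 108.599 g/mol, of which 12.011 g is C.
So C makes up 12.011/108.599 = 0.1106 of the mass, i.e. 11.06%.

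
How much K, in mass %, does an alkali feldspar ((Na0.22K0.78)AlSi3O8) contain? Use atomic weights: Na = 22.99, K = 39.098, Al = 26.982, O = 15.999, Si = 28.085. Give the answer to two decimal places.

11.10 mass %

Molar mass of (Na0.22K0.78)AlSi3O8: 0.22×22.99 + 0.78×39.098 + 1×26.982 + 3×28.085 + 8×15.999 = 274.783 g/mol.
Mass of K per formula unit: 0.78 × 39.098 = 30.496 g.
Weight fraction K = 30.496 / 274.783 = 0.1110.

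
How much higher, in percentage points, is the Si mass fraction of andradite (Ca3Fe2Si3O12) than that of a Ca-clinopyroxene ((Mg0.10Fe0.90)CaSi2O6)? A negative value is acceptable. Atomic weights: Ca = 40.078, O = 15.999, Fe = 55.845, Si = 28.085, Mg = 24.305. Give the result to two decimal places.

-6.35 percentage points

M(Ca3Fe2Si3O12) = 508.167 g/mol, so wt% Si = 84.255/508.167 × 100 = 16.58%.
M((Mg0.10Fe0.90)CaSi2O6) = 244.933 g/mol, so wt% Si = 56.170/244.933 × 100 = 22.93%.
16.58 − 22.93 = -6.35 pp.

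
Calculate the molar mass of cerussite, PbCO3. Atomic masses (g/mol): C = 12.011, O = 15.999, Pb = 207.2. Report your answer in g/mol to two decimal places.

267.21 g/mol

The formula mass is the sum 1(207.2) + 1(12.011) + 3(15.999).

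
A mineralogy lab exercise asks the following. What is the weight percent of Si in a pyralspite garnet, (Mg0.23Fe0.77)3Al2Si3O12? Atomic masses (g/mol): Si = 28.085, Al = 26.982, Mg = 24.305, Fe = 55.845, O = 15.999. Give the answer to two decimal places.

17.70 mass %

M((Mg0.23Fe0.77)3Al2Si3O12) = 475.979 g/mol.
Si contributes 3 × 28.085 = 84.255 g per mole.
84.255/475.979 = 0.1770 → 17.70%.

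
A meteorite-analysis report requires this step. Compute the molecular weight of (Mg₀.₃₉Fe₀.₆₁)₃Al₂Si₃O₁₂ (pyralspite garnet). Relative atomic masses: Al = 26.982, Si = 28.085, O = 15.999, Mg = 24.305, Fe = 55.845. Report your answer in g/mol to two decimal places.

460.84 g/mol

M = 1.17×24.305 + 1.83×55.845 + 2×26.982 + 3×28.085 + 12×15.999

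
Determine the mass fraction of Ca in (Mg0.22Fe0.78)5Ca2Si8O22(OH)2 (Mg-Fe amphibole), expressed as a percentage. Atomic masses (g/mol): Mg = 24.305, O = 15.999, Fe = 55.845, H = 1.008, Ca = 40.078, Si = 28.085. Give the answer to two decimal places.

8.57 weight percent

Molar mass of (Mg0.22Fe0.78)5Ca2Si8O22(OH)2: 1.10×24.305 + 3.90×55.845 + 2×40.078 + 8×28.085 + 24×15.999 + 2×1.008 = 935.359 g/mol.
Mass of Ca per formula unit: 2 × 40.078 = 80.156 g.
Weight fraction Ca = 80.156 / 935.359 = 0.0857.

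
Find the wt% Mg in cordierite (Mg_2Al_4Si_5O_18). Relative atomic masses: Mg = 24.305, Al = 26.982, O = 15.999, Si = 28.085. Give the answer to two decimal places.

Molar mass of Mg_2Al_4Si_5O_18: 2*24.305 + 4*26.982 + 5*28.085 + 18*15.999 = 584.945 g/mol.
Mass of Mg per formula unit: 2 × 24.305 = 48.610 g.
Weight fraction Mg = 48.610 / 584.945 = 0.0831.

8.31 wt%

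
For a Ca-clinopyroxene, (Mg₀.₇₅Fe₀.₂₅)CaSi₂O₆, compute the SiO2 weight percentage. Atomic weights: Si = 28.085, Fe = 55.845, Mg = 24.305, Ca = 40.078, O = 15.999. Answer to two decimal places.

M((Mg₀.₇₅Fe₀.₂₅)CaSi₂O₆) = 224.432 g/mol; M(SiO2) = 60.083 g/mol.
Moles SiO2 per formula unit = 2 Si ÷ 1 = 2.0000.
SiO2 fraction = (2.0000 × 60.083) / 224.432 = 120.166/224.432 = 0.5354.

53.54 wt%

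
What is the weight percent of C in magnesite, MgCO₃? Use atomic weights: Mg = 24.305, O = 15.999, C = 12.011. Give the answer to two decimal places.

Formula mass = 1·24.305 + 1·12.011 + 3·15.999 = 84.313 g/mol, of which 12.011 g is C.
So C makes up 12.011/84.313 = 0.1425 of the mass, i.e. 14.25%.

14.25 weight percent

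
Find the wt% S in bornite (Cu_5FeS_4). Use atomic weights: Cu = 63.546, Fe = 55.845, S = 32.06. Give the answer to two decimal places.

25.56 mass %

M(Cu_5FeS_4) = 501.815 g/mol.
S contributes 4 × 32.06 = 128.240 g per mole.
128.240/501.815 = 0.2556 → 25.56%.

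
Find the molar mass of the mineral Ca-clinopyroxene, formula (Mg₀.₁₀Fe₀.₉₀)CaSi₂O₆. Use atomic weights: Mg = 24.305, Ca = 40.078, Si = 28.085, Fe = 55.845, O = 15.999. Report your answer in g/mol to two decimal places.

244.93 g/mol

The formula mass is the sum 0.10*24.305 + 0.90*55.845 + 1*40.078 + 2*28.085 + 6*15.999.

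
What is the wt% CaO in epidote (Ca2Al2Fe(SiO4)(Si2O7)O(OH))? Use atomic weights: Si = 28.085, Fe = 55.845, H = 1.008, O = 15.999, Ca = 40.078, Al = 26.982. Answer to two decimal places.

Molar mass of Ca2Al2Fe(SiO4)(Si2O7)O(OH) = 2*40.078 + 2*26.982 + 1*55.845 + 3*28.085 + 13*15.999 + 1*1.008 = 483.215 g/mol.
Each formula unit contains 2 Ca, equivalent to 2/1 = 2.0000 mol CaO.
M(CaO) = 1×40.078 + 1×15.999 = 56.077 g/mol.
Mass of CaO per formula unit = 2.0000 × 56.077 = 112.154 g.
CaO wt% = 112.154 / 483.215 × 100 = 23.21%.

23.21 wt%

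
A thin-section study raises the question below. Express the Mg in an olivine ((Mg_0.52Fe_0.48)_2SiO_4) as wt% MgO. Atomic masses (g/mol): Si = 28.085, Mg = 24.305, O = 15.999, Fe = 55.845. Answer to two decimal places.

24.52 wt%

M((Mg_0.52Fe_0.48)_2SiO_4) = 170.969 g/mol; M(MgO) = 40.304 g/mol.
Moles MgO per formula unit = 1.04 Mg ÷ 1 = 1.0400.
MgO fraction = (1.0400 × 40.304) / 170.969 = 41.916/170.969 = 0.2452.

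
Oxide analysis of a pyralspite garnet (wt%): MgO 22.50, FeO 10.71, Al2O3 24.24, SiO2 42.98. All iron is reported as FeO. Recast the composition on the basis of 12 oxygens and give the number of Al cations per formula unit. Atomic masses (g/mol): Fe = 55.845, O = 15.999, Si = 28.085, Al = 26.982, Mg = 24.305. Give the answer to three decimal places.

2.001 Al apfu

MgO (M=40.304): mol = 0.55826; Mg = 0.55826, O = 0.55826.
FeO (M=71.844): mol = 0.14907; Fe = 0.14907, O = 0.14907.
Al2O3 (M=101.961): mol = 0.23774; Al = 0.47548, O = 0.71322.
SiO2 (M=60.083): mol = 0.71534; Si = 0.71534, O = 1.43068.
ΣO = 2.85123; factor = 12/ΣO = 4.20871.
Al apfu = 0.47548 × 4.20871 = 2.001.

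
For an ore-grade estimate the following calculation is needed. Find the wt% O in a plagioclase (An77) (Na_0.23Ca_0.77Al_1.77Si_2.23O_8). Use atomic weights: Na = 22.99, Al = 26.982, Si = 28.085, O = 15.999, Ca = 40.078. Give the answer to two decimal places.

Molar mass of Na_0.23Ca_0.77Al_1.77Si_2.23O_8: 0.23*22.99 + 0.77*40.078 + 1.77*26.982 + 2.23*28.085 + 8*15.999 = 274.527 g/mol.
Mass of O per formula unit: 8 × 15.999 = 127.992 g.
Weight fraction O = 127.992 / 274.527 = 0.4662.

46.62 weight percent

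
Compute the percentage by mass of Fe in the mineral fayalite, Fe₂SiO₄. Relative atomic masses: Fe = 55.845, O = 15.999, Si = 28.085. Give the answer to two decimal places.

Molar mass of Fe₂SiO₄: 2*55.845 + 1*28.085 + 4*15.999 = 203.771 g/mol.
Mass of Fe per formula unit: 2 × 55.845 = 111.690 g.
Weight fraction Fe = 111.690 / 203.771 = 0.5481.

54.81 mass %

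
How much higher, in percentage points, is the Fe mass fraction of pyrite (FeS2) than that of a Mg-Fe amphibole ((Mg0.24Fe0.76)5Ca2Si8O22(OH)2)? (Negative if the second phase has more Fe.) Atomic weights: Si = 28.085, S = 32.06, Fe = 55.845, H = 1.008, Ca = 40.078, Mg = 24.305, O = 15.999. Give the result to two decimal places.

23.79 percentage points

M(FeS2) = 119.965 g/mol, so wt% Fe = 55.845/119.965 × 100 = 46.55%.
M((Mg0.24Fe0.76)5Ca2Si8O22(OH)2) = 932.205 g/mol, so wt% Fe = 212.211/932.205 × 100 = 22.76%.
46.55 − 22.76 = 23.79 pp.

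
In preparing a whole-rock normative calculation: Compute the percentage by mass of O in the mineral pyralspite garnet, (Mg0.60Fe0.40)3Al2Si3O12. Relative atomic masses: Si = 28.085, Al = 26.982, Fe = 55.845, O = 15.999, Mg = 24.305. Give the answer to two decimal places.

43.54 weight percent

Molar mass of (Mg0.60Fe0.40)3Al2Si3O12: 1.80*24.305 + 1.20*55.845 + 2*26.982 + 3*28.085 + 12*15.999 = 440.970 g/mol.
Mass of O per formula unit: 12 × 15.999 = 191.988 g.
Weight fraction O = 191.988 / 440.970 = 0.4354.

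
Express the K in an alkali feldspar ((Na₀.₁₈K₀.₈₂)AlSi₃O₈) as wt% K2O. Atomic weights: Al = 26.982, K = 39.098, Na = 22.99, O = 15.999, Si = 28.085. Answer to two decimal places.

14.02 wt%

Formula mass = 275.428 g/mol.
0.82 K → 0.4100 mol K2O per formula unit; M(K2O) = 94.195, so K2O mass = 38.620 g.
38.620/275.428 × 100 = 14.02 wt%.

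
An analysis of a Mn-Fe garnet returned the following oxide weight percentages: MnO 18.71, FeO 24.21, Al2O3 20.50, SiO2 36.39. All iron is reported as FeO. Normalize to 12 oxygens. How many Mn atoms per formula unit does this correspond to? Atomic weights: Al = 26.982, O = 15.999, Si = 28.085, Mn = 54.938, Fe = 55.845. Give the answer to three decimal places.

1.310 Mn apfu

18.71 wt% MnO ÷ 70.937 g/mol = 0.26376 mol, giving 0.26376 Mn and 0.26376 O.
24.21 wt% FeO ÷ 71.844 g/mol = 0.33698 mol, giving 0.33698 Fe and 0.33698 O.
20.50 wt% Al2O3 ÷ 101.961 g/mol = 0.20106 mol, giving 0.40212 Al and 0.60318 O.
36.39 wt% SiO2 ÷ 60.083 g/mol = 0.60566 mol, giving 0.60566 Si and 1.21132 O.
Oxygen sums to 2.41524; scaling by 12/2.41524 = 4.96845 puts the formula on 12 O.
Mn: 0.26376 × 4.96845 = 1.310 atoms per formula unit.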